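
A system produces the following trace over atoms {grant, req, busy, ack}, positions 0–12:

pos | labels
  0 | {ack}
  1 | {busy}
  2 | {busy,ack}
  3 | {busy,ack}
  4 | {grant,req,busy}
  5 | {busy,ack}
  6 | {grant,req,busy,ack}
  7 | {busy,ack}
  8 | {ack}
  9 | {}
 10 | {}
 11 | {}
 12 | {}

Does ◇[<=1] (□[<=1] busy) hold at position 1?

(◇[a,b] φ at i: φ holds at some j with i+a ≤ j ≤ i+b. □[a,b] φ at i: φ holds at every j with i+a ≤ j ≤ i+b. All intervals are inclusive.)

Check □[<=1] busy at each j in [1,2]:
  j=1: holds on [1,2]
  j=2: holds on [2,3]
Found at j=1 → formula holds.

Holds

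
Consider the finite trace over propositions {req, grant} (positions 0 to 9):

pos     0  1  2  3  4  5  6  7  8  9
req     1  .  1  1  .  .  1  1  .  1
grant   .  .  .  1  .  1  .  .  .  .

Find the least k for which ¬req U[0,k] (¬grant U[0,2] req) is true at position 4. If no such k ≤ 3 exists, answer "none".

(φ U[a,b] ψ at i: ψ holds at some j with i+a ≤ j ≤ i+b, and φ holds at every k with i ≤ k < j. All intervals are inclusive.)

2

Need earliest j ≥ 4 with (¬grant U[0,2] req), and ¬req at every k in [4,j-1].
  j=4: rhs fails.
  j=5: rhs fails.
  j=6: rhs holds; lhs holds on [4,5]. k = 2.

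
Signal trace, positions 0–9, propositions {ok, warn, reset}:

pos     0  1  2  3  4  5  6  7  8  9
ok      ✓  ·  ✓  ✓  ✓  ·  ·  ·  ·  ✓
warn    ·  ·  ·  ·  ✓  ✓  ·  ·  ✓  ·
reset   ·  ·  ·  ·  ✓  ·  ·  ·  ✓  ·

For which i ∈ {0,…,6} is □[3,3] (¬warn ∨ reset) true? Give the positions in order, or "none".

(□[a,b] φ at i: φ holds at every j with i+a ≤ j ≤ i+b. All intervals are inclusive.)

0, 1, 3, 4, 5, 6

Evaluate at each i in [0,6]:
  i=0: ✓ (all of [3,3])
  i=1: ✓ (all of [4,4])
  i=2: ✗ (fails at j=5)
  i=3: ✓ (all of [6,6])
  i=4: ✓ (all of [7,7])
  i=5: ✓ (all of [8,8])
  i=6: ✓ (all of [9,9])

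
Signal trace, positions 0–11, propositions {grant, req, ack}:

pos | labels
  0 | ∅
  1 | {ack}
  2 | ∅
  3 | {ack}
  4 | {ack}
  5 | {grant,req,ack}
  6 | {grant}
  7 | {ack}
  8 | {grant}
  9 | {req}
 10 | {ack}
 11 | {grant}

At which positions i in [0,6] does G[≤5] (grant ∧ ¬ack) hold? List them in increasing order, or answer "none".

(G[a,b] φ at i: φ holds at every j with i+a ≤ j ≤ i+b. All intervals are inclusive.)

Evaluate at each i in [0,6]:
  i=0: ✗ (fails at j=0)
  i=1: ✗ (fails at j=1)
  i=2: ✗ (fails at j=2)
  i=3: ✗ (fails at j=3)
  i=4: ✗ (fails at j=4)
  i=5: ✗ (fails at j=5)
  i=6: ✗ (fails at j=7)

none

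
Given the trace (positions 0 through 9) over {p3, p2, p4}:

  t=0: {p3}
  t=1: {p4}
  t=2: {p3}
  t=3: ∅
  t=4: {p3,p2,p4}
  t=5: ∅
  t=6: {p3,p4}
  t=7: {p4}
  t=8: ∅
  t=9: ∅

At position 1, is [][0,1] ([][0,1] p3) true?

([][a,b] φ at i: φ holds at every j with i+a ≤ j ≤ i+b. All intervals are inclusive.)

False

Check [][0,1] p3 at every j in [1,2]:
  j=1: fails at 1
  j=2: fails at 3
Fails at j=1 → formula fails.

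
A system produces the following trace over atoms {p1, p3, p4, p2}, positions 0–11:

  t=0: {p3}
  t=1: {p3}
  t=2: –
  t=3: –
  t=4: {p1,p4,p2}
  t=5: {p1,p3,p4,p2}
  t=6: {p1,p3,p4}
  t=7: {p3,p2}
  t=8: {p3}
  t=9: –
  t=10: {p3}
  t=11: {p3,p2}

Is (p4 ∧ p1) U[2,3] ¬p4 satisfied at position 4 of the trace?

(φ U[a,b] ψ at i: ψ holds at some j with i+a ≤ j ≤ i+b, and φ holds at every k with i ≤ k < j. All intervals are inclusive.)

Need some j in [6,7] with ¬p4, and (p4 ∧ p1) at every k in [4,j-1].
  j=6: ¬p4 false.
  j=7: ¬p4 holds; (p4 ∧ p1) holds at every k in [4,6] → satisfied.

Yes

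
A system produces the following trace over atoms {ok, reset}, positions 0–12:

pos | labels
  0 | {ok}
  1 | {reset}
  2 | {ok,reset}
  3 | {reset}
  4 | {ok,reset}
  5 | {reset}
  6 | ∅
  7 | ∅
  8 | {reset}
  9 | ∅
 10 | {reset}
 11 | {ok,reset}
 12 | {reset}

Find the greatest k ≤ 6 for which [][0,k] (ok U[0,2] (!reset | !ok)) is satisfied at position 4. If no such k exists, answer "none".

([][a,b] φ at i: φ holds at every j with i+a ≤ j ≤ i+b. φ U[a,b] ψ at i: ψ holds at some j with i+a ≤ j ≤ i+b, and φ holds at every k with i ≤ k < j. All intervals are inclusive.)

(ok U[0,2] (!reset | !ok)) must hold from j=4 onward; find where it first fails.
  j=4: holds
  j=5: holds
  j=6: holds
  j=7: holds
  j=8: holds
  j=9: holds
  j=10: holds
Holds through j=10; largest k = 6.

6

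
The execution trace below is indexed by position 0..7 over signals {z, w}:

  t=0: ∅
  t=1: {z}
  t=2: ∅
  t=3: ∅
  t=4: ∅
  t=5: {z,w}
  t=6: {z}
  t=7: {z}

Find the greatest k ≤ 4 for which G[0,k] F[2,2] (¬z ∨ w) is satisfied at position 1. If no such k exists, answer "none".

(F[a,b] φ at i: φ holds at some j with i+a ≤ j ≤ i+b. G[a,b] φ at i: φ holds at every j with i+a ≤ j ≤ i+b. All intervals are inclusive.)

2

F[2,2] (¬z ∨ w) must hold from j=1 onward; find where it first fails.
  j=1: holds
  j=2: holds
  j=3: holds
  j=4: fails
Holds on [1,3], so largest k = 2.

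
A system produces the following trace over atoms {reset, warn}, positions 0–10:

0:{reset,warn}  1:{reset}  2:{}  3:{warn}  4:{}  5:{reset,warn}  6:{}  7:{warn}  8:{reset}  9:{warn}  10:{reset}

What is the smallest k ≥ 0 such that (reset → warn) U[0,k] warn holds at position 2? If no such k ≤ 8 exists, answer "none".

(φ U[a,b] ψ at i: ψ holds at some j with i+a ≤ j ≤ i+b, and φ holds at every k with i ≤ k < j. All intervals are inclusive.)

1

Need earliest j ≥ 2 with warn, and (reset → warn) at every k in [2,j-1].
  j=2: rhs fails.
  j=3: rhs holds; lhs holds on [2,2]. k = 1.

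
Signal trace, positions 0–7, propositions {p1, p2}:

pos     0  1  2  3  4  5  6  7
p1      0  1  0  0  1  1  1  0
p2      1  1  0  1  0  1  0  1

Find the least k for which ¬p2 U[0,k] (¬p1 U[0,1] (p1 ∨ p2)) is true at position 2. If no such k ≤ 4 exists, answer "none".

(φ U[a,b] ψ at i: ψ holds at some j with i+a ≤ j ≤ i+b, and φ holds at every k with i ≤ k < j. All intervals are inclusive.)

0

Need earliest j ≥ 2 with (¬p1 U[0,1] (p1 ∨ p2)), and ¬p2 at every k in [2,j-1].
  j=2: rhs holds (empty prefix). k = 0.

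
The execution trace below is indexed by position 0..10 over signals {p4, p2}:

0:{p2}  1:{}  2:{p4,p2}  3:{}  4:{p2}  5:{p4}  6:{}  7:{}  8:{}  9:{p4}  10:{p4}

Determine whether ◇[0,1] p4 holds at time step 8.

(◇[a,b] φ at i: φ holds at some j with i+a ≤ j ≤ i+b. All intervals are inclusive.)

Check p4 at each j in [8,9]:
  j=8: false
  j=9: true
Found at j=9 → formula holds.

Yes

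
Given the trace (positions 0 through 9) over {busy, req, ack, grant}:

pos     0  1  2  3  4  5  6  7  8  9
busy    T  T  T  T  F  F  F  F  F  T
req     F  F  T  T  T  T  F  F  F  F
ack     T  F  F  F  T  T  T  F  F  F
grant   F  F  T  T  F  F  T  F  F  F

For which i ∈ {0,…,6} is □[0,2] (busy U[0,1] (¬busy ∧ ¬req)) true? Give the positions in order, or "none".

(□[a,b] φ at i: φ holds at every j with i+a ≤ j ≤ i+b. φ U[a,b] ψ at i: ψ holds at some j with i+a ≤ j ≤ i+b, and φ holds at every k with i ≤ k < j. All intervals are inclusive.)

6

Evaluate at each i in [0,6]:
  i=0: ✗ (fails at j=0)
  i=1: ✗ (fails at j=1)
  i=2: ✗ (fails at j=2)
  i=3: ✗ (fails at j=3)
  i=4: ✗ (fails at j=4)
  i=5: ✗ (fails at j=5)
  i=6: ✓ (all of [6,8])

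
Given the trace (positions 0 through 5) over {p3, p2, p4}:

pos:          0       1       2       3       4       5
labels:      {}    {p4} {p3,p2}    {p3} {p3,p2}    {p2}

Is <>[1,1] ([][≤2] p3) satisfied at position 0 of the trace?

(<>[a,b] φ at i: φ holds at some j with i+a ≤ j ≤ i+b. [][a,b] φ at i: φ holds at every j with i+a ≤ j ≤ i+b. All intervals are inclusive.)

Check [][≤2] p3 at each j in [1,1]:
  j=1: fails at 1
No position in the window satisfies it → formula fails.

False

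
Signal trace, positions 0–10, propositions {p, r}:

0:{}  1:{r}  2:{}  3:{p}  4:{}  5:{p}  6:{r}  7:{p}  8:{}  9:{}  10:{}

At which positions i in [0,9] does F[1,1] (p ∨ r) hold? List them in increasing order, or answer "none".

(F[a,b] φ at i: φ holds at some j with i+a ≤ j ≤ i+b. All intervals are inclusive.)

0, 2, 4, 5, 6

Evaluate at each i in [0,9]:
  i=0: ✓ (witness j=1)
  i=1: ✗ (none in [2,2])
  i=2: ✓ (witness j=3)
  i=3: ✗ (none in [4,4])
  i=4: ✓ (witness j=5)
  i=5: ✓ (witness j=6)
  i=6: ✓ (witness j=7)
  i=7: ✗ (none in [8,8])
  i=8: ✗ (none in [9,9])
  i=9: ✗ (none in [10,10])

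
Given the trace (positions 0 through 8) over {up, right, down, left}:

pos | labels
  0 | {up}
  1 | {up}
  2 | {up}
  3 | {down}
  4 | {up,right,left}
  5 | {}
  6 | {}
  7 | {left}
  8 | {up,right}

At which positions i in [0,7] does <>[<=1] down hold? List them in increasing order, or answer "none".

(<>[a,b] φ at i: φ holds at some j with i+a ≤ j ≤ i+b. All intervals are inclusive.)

2, 3

Evaluate at each i in [0,7]:
  i=0: ✗ (none in [0,1])
  i=1: ✗ (none in [1,2])
  i=2: ✓ (witness j=3)
  i=3: ✓ (witness j=3)
  i=4: ✗ (none in [4,5])
  i=5: ✗ (none in [5,6])
  i=6: ✗ (none in [6,7])
  i=7: ✗ (none in [7,8])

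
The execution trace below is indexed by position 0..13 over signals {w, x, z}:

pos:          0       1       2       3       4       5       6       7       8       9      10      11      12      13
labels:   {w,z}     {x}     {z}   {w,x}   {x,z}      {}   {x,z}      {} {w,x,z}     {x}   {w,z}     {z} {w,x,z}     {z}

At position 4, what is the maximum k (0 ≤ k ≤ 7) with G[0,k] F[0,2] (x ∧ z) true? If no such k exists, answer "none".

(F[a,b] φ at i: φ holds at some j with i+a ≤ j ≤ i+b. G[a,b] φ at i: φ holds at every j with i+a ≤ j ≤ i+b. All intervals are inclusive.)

F[0,2] (x ∧ z) must hold from j=4 onward; find where it first fails.
  j=4: holds
  j=5: holds
  j=6: holds
  j=7: holds
  j=8: holds
  j=9: fails
Holds on [4,8], so largest k = 4.

4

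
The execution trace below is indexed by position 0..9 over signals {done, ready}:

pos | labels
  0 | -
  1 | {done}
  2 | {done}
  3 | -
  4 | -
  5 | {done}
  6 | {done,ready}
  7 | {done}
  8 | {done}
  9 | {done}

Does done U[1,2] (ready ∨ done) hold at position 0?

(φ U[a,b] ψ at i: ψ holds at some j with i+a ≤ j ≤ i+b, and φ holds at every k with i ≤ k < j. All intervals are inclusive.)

Does not hold

Need some j in [1,2] with (ready ∨ done), and done at every k in [0,j-1].
  j=1: (ready ∨ done) holds, but done fails at k=0 → not this j.
  j=2: (ready ∨ done) holds, but done fails at k=0 → not this j.
No j in the window works → until fails.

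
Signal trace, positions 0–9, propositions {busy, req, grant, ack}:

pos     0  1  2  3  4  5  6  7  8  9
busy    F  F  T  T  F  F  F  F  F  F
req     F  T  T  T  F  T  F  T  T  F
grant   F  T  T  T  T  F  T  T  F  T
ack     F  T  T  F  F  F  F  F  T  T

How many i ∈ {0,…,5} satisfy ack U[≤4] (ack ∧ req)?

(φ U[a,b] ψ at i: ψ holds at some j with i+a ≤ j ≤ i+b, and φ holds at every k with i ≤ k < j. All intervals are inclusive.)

2

Evaluate at each i in [0,5]:
  i=0: ✗ (lhs fails at k=0 before rhs at j=1)
  i=1: ✓ (rhs at j=1)
  i=2: ✓ (rhs at j=2)
  i=3: ✗ (no rhs in [3,7])
  i=4: ✗ (lhs fails at k=4 before rhs at j=8)
  i=5: ✗ (lhs fails at k=5 before rhs at j=8)
Positions where it holds: {1, 2} → 2.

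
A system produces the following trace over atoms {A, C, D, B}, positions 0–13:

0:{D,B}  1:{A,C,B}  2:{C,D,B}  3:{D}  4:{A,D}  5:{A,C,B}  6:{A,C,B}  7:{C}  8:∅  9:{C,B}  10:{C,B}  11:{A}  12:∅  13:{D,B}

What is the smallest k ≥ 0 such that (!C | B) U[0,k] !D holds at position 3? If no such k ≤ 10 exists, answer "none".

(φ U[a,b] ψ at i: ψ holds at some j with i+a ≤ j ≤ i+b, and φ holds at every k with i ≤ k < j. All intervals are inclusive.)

Need earliest j ≥ 3 with !D, and (!C | B) at every k in [3,j-1].
  j=3: rhs fails.
  j=4: rhs fails.
  j=5: rhs holds; lhs holds on [3,4]. k = 2.

2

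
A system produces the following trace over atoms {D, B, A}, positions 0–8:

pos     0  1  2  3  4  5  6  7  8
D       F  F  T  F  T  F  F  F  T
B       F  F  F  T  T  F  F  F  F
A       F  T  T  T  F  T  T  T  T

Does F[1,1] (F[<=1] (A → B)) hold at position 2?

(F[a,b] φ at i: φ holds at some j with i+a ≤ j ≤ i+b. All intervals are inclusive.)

Check F[<=1] (A → B) at each j in [3,3]:
  j=3: holds (witness at 3)
Found at j=3 → formula holds.

Holds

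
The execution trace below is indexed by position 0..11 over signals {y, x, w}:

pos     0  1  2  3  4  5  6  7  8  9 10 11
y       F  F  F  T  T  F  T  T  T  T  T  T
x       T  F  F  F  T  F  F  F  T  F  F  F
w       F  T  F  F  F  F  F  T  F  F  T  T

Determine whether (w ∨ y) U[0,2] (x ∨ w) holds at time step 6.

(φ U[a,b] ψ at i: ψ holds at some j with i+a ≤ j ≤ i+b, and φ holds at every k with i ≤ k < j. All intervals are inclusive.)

Need some j in [6,8] with (x ∨ w), and (w ∨ y) at every k in [6,j-1].
  j=6: (x ∨ w) false.
  j=7: (x ∨ w) holds; (w ∨ y) holds at every k in [6,6] → satisfied.

True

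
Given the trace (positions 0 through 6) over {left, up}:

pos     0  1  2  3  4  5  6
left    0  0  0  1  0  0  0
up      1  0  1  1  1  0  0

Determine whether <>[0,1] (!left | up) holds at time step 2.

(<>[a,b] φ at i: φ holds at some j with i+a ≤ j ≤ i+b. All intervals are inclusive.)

Holds

Check (!left | up) at each j in [2,3]:
  j=2: true
  j=3: true
Found at j=2 → formula holds.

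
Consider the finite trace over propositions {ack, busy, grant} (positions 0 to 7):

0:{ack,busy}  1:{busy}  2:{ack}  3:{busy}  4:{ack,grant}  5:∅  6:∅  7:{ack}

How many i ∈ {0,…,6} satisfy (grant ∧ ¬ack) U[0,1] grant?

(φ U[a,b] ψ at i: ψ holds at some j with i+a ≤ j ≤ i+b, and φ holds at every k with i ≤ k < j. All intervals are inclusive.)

1

Evaluate at each i in [0,6]:
  i=0: ✗ (no rhs in [0,1])
  i=1: ✗ (no rhs in [1,2])
  i=2: ✗ (no rhs in [2,3])
  i=3: ✗ (lhs fails at k=3 before rhs at j=4)
  i=4: ✓ (rhs at j=4)
  i=5: ✗ (no rhs in [5,6])
  i=6: ✗ (no rhs in [6,7])
Positions where it holds: {4} → 1.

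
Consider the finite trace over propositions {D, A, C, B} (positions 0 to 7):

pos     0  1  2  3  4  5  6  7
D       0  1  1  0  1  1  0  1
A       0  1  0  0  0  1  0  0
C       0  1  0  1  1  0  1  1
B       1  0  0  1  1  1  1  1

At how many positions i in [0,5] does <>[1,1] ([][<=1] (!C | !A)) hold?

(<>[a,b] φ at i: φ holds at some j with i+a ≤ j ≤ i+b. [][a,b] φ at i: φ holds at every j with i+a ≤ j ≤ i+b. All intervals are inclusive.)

Evaluate at each i in [0,5]:
  i=0: ✗ (none in [1,1])
  i=1: ✓ (witness j=2)
  i=2: ✓ (witness j=3)
  i=3: ✓ (witness j=4)
  i=4: ✓ (witness j=5)
  i=5: ✓ (witness j=6)
Positions where it holds: {1, 2, 3, 4, 5} → 5.

5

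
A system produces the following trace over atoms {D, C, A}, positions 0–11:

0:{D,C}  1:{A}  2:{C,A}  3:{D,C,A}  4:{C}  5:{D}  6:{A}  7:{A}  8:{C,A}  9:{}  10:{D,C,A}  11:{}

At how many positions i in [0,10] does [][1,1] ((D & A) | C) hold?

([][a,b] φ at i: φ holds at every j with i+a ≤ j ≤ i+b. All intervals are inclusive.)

Evaluate at each i in [0,10]:
  i=0: ✗ (fails at j=1)
  i=1: ✓ (all of [2,2])
  i=2: ✓ (all of [3,3])
  i=3: ✓ (all of [4,4])
  i=4: ✗ (fails at j=5)
  i=5: ✗ (fails at j=6)
  i=6: ✗ (fails at j=7)
  i=7: ✓ (all of [8,8])
  i=8: ✗ (fails at j=9)
  i=9: ✓ (all of [10,10])
  i=10: ✗ (fails at j=11)
Positions where it holds: {1, 2, 3, 7, 9} → 5.

5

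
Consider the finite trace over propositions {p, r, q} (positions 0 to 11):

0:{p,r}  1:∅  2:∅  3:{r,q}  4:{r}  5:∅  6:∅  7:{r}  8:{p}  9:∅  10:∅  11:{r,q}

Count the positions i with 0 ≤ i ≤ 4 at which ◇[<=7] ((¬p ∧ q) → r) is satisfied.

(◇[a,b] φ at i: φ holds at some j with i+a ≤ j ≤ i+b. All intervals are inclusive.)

Evaluate at each i in [0,4]:
  i=0: ✓ (witness j=0)
  i=1: ✓ (witness j=1)
  i=2: ✓ (witness j=2)
  i=3: ✓ (witness j=3)
  i=4: ✓ (witness j=4)
Positions where it holds: {0, 1, 2, 3, 4} → 5.

5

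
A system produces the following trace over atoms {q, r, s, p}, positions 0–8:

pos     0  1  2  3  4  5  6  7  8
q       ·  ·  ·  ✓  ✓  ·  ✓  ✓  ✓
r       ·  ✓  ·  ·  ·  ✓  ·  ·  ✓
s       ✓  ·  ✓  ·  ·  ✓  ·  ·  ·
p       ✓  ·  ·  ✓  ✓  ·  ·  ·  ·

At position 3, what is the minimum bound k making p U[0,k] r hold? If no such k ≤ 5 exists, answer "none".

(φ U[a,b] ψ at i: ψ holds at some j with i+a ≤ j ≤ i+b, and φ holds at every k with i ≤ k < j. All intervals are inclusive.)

2

Need earliest j ≥ 3 with r, and p at every k in [3,j-1].
  j=3: rhs fails.
  j=4: rhs fails.
  j=5: rhs holds; lhs holds on [3,4]. k = 2.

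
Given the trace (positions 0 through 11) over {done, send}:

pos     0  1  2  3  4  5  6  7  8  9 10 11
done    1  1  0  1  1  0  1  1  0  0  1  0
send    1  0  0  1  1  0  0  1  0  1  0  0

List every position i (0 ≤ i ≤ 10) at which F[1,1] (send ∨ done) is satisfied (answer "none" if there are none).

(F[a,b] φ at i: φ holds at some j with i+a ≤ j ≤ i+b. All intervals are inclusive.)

0, 2, 3, 5, 6, 8, 9

Evaluate at each i in [0,10]:
  i=0: ✓ (witness j=1)
  i=1: ✗ (none in [2,2])
  i=2: ✓ (witness j=3)
  i=3: ✓ (witness j=4)
  i=4: ✗ (none in [5,5])
  i=5: ✓ (witness j=6)
  i=6: ✓ (witness j=7)
  i=7: ✗ (none in [8,8])
  i=8: ✓ (witness j=9)
  i=9: ✓ (witness j=10)
  i=10: ✗ (none in [11,11])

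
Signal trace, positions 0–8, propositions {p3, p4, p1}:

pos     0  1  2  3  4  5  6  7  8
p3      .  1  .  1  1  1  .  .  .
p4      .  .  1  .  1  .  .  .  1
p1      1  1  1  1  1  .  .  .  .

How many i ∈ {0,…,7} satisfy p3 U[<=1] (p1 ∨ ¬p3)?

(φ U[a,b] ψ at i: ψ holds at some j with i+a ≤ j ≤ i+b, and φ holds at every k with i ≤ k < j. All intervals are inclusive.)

Evaluate at each i in [0,7]:
  i=0: ✓ (rhs at j=0)
  i=1: ✓ (rhs at j=1)
  i=2: ✓ (rhs at j=2)
  i=3: ✓ (rhs at j=3)
  i=4: ✓ (rhs at j=4)
  i=5: ✓ (rhs at j=6; lhs holds on [5,5])
  i=6: ✓ (rhs at j=6)
  i=7: ✓ (rhs at j=7)
Positions where it holds: {0, 1, 2, 3, 4, 5, 6, 7} → 8.

8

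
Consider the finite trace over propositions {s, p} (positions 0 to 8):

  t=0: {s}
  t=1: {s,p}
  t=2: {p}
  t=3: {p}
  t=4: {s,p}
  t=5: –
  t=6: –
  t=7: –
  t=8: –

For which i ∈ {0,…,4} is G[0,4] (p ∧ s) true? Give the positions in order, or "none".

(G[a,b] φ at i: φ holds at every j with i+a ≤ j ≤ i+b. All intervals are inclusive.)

Evaluate at each i in [0,4]:
  i=0: ✗ (fails at j=0)
  i=1: ✗ (fails at j=2)
  i=2: ✗ (fails at j=2)
  i=3: ✗ (fails at j=3)
  i=4: ✗ (fails at j=5)

none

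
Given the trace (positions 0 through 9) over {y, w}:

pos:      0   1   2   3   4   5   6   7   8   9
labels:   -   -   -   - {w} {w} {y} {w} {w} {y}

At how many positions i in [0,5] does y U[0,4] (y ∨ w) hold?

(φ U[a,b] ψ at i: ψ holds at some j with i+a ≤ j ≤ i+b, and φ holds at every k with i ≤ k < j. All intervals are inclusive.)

Evaluate at each i in [0,5]:
  i=0: ✗ (lhs fails at k=0 before rhs at j=4)
  i=1: ✗ (lhs fails at k=1 before rhs at j=4)
  i=2: ✗ (lhs fails at k=2 before rhs at j=4)
  i=3: ✗ (lhs fails at k=3 before rhs at j=4)
  i=4: ✓ (rhs at j=4)
  i=5: ✓ (rhs at j=5)
Positions where it holds: {4, 5} → 2.

2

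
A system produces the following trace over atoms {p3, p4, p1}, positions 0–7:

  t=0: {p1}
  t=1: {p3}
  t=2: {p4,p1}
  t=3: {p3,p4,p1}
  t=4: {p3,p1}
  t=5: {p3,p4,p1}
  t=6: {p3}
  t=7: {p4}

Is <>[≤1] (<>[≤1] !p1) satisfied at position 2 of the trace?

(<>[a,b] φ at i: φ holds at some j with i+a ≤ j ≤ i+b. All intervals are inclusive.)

Check <>[≤1] !p1 at each j in [2,3]:
  j=2: fails (none in [2,3])
  j=3: fails (none in [3,4])
No position in the window satisfies it → formula fails.

False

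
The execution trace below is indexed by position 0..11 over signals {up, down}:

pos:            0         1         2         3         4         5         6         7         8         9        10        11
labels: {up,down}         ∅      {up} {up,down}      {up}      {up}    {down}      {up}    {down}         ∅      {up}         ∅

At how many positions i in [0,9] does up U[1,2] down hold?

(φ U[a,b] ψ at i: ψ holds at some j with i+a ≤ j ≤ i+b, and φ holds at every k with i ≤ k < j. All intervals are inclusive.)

4

Evaluate at each i in [0,9]:
  i=0: ✗ (no rhs in [1,2])
  i=1: ✗ (lhs fails at k=1 before rhs at j=3)
  i=2: ✓ (rhs at j=3; lhs holds on [2,2])
  i=3: ✗ (no rhs in [4,5])
  i=4: ✓ (rhs at j=6; lhs holds on [4,5])
  i=5: ✓ (rhs at j=6; lhs holds on [5,5])
  i=6: ✗ (lhs fails at k=6 before rhs at j=8)
  i=7: ✓ (rhs at j=8; lhs holds on [7,7])
  i=8: ✗ (no rhs in [9,10])
  i=9: ✗ (no rhs in [10,11])
Positions where it holds: {2, 4, 5, 7} → 4.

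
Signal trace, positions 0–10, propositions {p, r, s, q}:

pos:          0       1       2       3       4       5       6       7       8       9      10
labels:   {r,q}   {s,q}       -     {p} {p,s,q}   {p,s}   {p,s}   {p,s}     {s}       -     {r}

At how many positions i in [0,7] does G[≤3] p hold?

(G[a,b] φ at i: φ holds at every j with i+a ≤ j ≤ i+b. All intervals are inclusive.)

Evaluate at each i in [0,7]:
  i=0: ✗ (fails at j=0)
  i=1: ✗ (fails at j=1)
  i=2: ✗ (fails at j=2)
  i=3: ✓ (all of [3,6])
  i=4: ✓ (all of [4,7])
  i=5: ✗ (fails at j=8)
  i=6: ✗ (fails at j=8)
  i=7: ✗ (fails at j=8)
Positions where it holds: {3, 4} → 2.

2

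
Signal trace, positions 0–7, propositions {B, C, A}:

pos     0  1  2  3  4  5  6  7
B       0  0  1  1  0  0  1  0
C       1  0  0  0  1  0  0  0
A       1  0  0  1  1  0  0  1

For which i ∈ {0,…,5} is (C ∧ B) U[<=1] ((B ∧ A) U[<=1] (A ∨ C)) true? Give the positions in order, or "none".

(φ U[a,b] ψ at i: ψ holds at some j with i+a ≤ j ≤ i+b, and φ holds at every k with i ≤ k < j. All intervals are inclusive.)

Evaluate at each i in [0,5]:
  i=0: ✓ (rhs at j=0)
  i=1: ✗ (no rhs in [1,2])
  i=2: ✗ (lhs fails at k=2 before rhs at j=3)
  i=3: ✓ (rhs at j=3)
  i=4: ✓ (rhs at j=4)
  i=5: ✗ (no rhs in [5,6])

0, 3, 4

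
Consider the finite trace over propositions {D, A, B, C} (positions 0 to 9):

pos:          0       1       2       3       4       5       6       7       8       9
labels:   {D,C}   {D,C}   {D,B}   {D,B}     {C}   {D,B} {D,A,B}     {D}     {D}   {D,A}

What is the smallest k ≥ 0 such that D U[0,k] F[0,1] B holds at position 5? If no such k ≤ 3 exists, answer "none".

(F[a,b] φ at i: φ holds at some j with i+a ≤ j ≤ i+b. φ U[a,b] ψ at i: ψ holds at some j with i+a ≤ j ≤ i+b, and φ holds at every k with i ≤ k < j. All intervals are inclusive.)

Need earliest j ≥ 5 with F[0,1] B, and D at every k in [5,j-1].
  j=5: rhs holds (empty prefix). k = 0.

0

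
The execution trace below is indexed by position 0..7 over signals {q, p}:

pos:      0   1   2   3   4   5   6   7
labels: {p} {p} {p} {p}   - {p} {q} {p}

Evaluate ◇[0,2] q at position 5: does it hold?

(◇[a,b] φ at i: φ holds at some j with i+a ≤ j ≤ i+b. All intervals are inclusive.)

True

Check q at each j in [5,7]:
  j=5: false
  j=6: true
  j=7: false
Found at j=6 → formula holds.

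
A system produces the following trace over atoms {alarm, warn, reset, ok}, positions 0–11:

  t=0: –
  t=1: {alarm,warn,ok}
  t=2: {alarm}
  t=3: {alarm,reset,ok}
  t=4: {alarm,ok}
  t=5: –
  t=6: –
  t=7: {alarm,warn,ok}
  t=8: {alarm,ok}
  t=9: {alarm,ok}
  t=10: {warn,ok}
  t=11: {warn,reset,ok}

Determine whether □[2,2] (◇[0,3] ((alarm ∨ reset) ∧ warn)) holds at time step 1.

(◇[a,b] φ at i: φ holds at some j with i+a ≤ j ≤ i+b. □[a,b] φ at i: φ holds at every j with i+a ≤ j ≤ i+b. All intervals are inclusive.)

Check ◇[0,3] ((alarm ∨ reset) ∧ warn) at every j in [3,3]:
  j=3: fails (none in [3,6])
Fails at j=3 → formula fails.

False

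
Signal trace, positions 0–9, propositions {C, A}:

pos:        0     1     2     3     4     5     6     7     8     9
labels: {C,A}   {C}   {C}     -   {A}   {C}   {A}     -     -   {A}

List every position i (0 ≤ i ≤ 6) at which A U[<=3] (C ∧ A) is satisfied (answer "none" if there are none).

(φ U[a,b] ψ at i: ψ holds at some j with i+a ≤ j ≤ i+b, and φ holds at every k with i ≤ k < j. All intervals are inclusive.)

0

Evaluate at each i in [0,6]:
  i=0: ✓ (rhs at j=0)
  i=1: ✗ (no rhs in [1,4])
  i=2: ✗ (no rhs in [2,5])
  i=3: ✗ (no rhs in [3,6])
  i=4: ✗ (no rhs in [4,7])
  i=5: ✗ (no rhs in [5,8])
  i=6: ✗ (no rhs in [6,9])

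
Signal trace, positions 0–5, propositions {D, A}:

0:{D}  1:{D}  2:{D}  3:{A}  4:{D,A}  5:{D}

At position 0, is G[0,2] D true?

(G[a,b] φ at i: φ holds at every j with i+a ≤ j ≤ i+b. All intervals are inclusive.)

True

Check D at every j in [0,2]:
  j=0: true
  j=1: true
  j=2: true
All positions satisfy it → formula holds.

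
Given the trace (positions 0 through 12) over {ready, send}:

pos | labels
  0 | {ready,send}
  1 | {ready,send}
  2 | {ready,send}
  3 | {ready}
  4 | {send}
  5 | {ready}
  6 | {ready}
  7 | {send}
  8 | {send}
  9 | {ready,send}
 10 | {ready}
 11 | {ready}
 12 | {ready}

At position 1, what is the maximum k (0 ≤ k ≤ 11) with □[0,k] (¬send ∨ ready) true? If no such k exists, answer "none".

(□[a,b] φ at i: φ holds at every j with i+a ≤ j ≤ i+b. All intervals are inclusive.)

2

(¬send ∨ ready) must hold from j=1 onward; find where it first fails.
  j=1: holds
  j=2: holds
  j=3: holds
  j=4: fails
Holds on [1,3], so largest k = 2.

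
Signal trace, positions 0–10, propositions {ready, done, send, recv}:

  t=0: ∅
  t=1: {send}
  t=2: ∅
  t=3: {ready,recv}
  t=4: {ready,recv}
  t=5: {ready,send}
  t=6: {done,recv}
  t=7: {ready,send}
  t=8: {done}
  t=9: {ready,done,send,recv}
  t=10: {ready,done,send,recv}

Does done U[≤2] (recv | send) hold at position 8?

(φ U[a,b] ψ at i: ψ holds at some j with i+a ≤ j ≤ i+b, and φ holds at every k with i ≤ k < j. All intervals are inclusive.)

True

Need some j in [8,10] with (recv | send), and done at every k in [8,j-1].
  j=8: (recv | send) false.
  j=9: (recv | send) holds; done holds at every k in [8,8] → satisfied.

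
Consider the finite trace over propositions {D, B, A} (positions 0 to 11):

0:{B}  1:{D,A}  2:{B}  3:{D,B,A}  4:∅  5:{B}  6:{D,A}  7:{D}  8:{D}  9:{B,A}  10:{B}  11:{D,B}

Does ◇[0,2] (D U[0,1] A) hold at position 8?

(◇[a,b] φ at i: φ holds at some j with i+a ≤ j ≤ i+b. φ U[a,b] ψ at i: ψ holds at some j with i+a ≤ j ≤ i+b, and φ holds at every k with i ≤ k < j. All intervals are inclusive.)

Check (D U[0,1] A) at each j in [8,10]:
  j=8: holds
  j=9: holds
  j=10: fails
Found at j=8 → formula holds.

Yes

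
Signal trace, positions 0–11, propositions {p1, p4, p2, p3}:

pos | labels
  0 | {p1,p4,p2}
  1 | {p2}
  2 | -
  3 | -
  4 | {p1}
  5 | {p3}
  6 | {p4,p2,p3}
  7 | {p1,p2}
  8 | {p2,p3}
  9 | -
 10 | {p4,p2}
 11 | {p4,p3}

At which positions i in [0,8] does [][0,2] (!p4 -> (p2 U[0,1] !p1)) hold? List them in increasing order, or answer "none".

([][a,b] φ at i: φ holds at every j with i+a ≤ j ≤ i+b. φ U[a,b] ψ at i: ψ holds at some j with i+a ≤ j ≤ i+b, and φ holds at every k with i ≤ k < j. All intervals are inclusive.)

0, 1, 5, 6, 7, 8

Evaluate at each i in [0,8]:
  i=0: ✓ (all of [0,2])
  i=1: ✓ (all of [1,3])
  i=2: ✗ (fails at j=4)
  i=3: ✗ (fails at j=4)
  i=4: ✗ (fails at j=4)
  i=5: ✓ (all of [5,7])
  i=6: ✓ (all of [6,8])
  i=7: ✓ (all of [7,9])
  i=8: ✓ (all of [8,10])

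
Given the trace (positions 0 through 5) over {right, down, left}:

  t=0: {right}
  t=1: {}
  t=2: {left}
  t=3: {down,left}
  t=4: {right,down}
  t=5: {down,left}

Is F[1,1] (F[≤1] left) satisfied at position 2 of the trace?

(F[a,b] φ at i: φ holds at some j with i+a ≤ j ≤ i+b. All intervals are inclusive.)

Check F[≤1] left at each j in [3,3]:
  j=3: holds (witness at 3)
Found at j=3 → formula holds.

True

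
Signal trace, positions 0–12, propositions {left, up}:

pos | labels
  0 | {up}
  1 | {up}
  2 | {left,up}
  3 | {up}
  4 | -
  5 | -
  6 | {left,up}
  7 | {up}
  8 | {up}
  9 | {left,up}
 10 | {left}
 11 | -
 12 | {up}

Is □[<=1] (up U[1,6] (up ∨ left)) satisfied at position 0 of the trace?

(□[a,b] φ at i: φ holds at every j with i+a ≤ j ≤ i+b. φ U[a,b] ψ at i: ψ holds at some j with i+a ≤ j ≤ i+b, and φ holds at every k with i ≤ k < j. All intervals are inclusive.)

Check (up U[1,6] (up ∨ left)) at every j in [0,1]:
  j=0: holds
  j=1: holds
All positions satisfy it → formula holds.

Yes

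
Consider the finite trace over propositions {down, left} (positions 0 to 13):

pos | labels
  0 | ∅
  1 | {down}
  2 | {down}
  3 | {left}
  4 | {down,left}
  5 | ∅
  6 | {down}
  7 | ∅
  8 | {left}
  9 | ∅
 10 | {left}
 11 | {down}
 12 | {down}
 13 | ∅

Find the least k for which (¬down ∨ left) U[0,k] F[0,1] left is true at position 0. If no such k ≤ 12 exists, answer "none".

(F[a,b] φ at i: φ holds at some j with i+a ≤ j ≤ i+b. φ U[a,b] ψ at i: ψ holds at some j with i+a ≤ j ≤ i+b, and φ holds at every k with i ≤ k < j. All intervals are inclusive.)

Need earliest j ≥ 0 with F[0,1] left, and (¬down ∨ left) at every k in [0,j-1].
  j=0: rhs fails.
  j=1: rhs fails.
  j=2: rhs holds but lhs fails at k=1.
  j=3: rhs holds but lhs fails at k=1.
  j=4: rhs holds but lhs fails at k=1.
  j=5: rhs fails.
  j=6: rhs fails.
  j=7: rhs holds but lhs fails at k=1.
  j=8: rhs holds but lhs fails at k=1.
  j=9: rhs holds but lhs fails at k=1.
  j=10: rhs holds but lhs fails at k=1.
  j=11: rhs fails.
  j=12: rhs fails.
No witness within the range → none.

none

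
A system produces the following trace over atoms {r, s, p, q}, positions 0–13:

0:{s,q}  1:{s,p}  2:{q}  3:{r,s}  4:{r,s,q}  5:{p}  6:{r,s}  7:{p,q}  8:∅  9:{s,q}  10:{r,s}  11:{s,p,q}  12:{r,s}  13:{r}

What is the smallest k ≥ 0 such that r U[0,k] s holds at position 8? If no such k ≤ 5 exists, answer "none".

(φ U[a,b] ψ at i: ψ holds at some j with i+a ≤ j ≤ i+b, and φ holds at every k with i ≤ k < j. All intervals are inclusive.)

Need earliest j ≥ 8 with s, and r at every k in [8,j-1].
  j=8: rhs fails.
  j=9: rhs holds but lhs fails at k=8.
  j=10: rhs holds but lhs fails at k=8.
  j=11: rhs holds but lhs fails at k=8.
  j=12: rhs holds but lhs fails at k=8.
  j=13: rhs fails.
No witness within the range → none.

none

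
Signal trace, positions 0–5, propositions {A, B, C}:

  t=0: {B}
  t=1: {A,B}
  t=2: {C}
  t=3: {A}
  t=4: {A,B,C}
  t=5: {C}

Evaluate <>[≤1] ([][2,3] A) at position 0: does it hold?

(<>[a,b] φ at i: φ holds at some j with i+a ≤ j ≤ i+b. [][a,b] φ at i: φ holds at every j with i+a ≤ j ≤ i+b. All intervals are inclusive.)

Check [][2,3] A at each j in [0,1]:
  j=0: fails at 2
  j=1: holds on [3,4]
Found at j=1 → formula holds.

True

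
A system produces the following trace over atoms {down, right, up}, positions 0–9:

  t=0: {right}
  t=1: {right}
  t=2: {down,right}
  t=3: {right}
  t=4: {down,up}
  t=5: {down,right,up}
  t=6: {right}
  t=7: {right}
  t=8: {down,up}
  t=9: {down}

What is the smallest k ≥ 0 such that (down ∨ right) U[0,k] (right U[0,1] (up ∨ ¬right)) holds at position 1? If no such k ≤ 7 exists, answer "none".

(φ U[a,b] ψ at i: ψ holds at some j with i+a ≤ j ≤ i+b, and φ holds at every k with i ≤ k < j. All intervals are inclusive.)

2

Need earliest j ≥ 1 with (right U[0,1] (up ∨ ¬right)), and (down ∨ right) at every k in [1,j-1].
  j=1: rhs fails.
  j=2: rhs fails.
  j=3: rhs holds; lhs holds on [1,2]. k = 2.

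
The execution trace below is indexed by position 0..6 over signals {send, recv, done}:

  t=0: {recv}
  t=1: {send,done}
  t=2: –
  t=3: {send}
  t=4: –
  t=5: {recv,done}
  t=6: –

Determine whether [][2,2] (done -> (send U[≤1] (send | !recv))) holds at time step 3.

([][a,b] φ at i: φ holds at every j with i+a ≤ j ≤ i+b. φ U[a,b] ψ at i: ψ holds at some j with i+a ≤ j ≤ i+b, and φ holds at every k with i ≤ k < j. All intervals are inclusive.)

Check (done -> (send U[≤1] (send | !recv))) at every j in [5,5]:
  j=5: antecedent true; consequent fails → ✗
Fails at j=5 → formula fails.

No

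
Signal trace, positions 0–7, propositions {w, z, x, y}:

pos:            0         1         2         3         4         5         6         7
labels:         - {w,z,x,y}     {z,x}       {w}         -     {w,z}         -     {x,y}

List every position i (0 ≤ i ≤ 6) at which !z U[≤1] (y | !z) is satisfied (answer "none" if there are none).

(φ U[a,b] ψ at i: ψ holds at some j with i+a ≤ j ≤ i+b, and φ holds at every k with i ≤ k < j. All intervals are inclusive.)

0, 1, 3, 4, 6

Evaluate at each i in [0,6]:
  i=0: ✓ (rhs at j=0)
  i=1: ✓ (rhs at j=1)
  i=2: ✗ (lhs fails at k=2 before rhs at j=3)
  i=3: ✓ (rhs at j=3)
  i=4: ✓ (rhs at j=4)
  i=5: ✗ (lhs fails at k=5 before rhs at j=6)
  i=6: ✓ (rhs at j=6)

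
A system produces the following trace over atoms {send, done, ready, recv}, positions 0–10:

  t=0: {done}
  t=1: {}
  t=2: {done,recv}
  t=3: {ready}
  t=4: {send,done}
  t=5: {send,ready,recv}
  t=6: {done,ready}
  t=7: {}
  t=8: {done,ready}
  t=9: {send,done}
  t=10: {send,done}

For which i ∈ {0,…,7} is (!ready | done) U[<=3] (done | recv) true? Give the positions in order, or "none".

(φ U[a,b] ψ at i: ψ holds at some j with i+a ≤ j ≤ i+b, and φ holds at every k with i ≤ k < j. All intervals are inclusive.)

Evaluate at each i in [0,7]:
  i=0: ✓ (rhs at j=0)
  i=1: ✓ (rhs at j=2; lhs holds on [1,1])
  i=2: ✓ (rhs at j=2)
  i=3: ✗ (lhs fails at k=3 before rhs at j=4)
  i=4: ✓ (rhs at j=4)
  i=5: ✓ (rhs at j=5)
  i=6: ✓ (rhs at j=6)
  i=7: ✓ (rhs at j=8; lhs holds on [7,7])

0, 1, 2, 4, 5, 6, 7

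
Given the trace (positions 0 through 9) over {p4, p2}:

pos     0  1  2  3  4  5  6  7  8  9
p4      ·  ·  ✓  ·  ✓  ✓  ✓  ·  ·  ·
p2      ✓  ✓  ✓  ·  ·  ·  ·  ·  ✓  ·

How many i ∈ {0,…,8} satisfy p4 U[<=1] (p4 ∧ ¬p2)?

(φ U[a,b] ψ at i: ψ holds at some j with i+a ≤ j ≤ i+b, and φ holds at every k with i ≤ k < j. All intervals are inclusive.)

3

Evaluate at each i in [0,8]:
  i=0: ✗ (no rhs in [0,1])
  i=1: ✗ (no rhs in [1,2])
  i=2: ✗ (no rhs in [2,3])
  i=3: ✗ (lhs fails at k=3 before rhs at j=4)
  i=4: ✓ (rhs at j=4)
  i=5: ✓ (rhs at j=5)
  i=6: ✓ (rhs at j=6)
  i=7: ✗ (no rhs in [7,8])
  i=8: ✗ (no rhs in [8,9])
Positions where it holds: {4, 5, 6} → 3.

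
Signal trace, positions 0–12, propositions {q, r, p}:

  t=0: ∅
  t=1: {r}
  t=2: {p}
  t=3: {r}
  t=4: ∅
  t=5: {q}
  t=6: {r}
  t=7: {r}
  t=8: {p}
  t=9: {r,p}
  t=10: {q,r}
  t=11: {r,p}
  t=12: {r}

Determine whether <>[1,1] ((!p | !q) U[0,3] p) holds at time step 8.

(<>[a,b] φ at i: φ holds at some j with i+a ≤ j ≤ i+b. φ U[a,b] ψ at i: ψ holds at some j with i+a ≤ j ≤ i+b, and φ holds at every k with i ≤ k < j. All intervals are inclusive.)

Check ((!p | !q) U[0,3] p) at each j in [9,9]:
  j=9: holds
Found at j=9 → formula holds.

Holds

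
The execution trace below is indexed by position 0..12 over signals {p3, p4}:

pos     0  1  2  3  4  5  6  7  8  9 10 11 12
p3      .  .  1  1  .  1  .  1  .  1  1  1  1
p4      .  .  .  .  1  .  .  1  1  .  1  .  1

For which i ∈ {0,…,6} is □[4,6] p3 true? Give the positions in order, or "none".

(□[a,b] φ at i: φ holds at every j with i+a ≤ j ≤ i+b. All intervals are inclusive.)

5, 6

Evaluate at each i in [0,6]:
  i=0: ✗ (fails at j=4)
  i=1: ✗ (fails at j=6)
  i=2: ✗ (fails at j=6)
  i=3: ✗ (fails at j=8)
  i=4: ✗ (fails at j=8)
  i=5: ✓ (all of [9,11])
  i=6: ✓ (all of [10,12])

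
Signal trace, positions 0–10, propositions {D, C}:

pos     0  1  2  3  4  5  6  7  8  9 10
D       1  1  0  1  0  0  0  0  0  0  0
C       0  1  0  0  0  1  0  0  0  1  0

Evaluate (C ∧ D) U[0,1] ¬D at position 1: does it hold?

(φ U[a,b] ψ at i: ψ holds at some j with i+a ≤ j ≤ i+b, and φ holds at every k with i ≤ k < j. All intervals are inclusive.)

True

Need some j in [1,2] with ¬D, and (C ∧ D) at every k in [1,j-1].
  j=1: ¬D false.
  j=2: ¬D holds; (C ∧ D) holds at every k in [1,1] → satisfied.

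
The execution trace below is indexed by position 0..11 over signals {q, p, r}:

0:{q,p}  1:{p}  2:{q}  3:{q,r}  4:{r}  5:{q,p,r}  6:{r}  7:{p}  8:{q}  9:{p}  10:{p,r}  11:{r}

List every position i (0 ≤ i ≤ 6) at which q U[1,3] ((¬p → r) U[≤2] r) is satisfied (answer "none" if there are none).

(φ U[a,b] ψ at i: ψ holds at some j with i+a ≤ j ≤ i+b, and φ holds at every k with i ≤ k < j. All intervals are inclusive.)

2, 3, 5

Evaluate at each i in [0,6]:
  i=0: ✗ (lhs fails at k=1 before rhs at j=3)
  i=1: ✗ (lhs fails at k=1 before rhs at j=3)
  i=2: ✓ (rhs at j=3; lhs holds on [2,2])
  i=3: ✓ (rhs at j=4; lhs holds on [3,3])
  i=4: ✗ (lhs fails at k=4 before rhs at j=5)
  i=5: ✓ (rhs at j=6; lhs holds on [5,5])
  i=6: ✗ (lhs fails at k=6 before rhs at j=9)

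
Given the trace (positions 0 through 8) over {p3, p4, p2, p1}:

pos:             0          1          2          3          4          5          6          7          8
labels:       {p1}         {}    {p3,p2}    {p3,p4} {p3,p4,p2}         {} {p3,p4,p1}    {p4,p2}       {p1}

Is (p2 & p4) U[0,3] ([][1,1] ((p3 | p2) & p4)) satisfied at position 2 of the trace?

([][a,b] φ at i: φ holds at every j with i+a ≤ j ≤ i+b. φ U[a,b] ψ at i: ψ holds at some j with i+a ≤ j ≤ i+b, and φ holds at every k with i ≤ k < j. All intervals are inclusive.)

True

Need some j in [2,5] with [][1,1] ((p3 | p2) & p4), and (p2 & p4) at every k in [2,j-1].
  j=2: [][1,1] ((p3 | p2) & p4) holds; no prefix to check → satisfied.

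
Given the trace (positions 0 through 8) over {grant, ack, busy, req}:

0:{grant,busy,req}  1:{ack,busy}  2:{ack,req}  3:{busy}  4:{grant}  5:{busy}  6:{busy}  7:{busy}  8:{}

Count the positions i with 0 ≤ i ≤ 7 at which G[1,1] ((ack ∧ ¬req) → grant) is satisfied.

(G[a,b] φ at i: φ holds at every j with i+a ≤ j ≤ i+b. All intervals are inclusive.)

Evaluate at each i in [0,7]:
  i=0: ✗ (fails at j=1)
  i=1: ✓ (all of [2,2])
  i=2: ✓ (all of [3,3])
  i=3: ✓ (all of [4,4])
  i=4: ✓ (all of [5,5])
  i=5: ✓ (all of [6,6])
  i=6: ✓ (all of [7,7])
  i=7: ✓ (all of [8,8])
Positions where it holds: {1, 2, 3, 4, 5, 6, 7} → 7.

7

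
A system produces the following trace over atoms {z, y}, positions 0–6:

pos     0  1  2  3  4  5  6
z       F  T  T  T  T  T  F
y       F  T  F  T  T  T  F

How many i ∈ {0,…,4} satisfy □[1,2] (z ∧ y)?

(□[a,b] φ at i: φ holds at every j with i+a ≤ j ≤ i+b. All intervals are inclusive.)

Evaluate at each i in [0,4]:
  i=0: ✗ (fails at j=2)
  i=1: ✗ (fails at j=2)
  i=2: ✓ (all of [3,4])
  i=3: ✓ (all of [4,5])
  i=4: ✗ (fails at j=6)
Positions where it holds: {2, 3} → 2.

2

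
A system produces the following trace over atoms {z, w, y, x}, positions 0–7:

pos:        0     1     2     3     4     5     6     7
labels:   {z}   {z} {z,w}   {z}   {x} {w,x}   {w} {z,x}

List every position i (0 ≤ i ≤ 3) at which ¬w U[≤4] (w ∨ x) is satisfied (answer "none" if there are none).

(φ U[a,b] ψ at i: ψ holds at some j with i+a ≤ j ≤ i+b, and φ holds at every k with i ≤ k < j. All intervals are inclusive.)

0, 1, 2, 3

Evaluate at each i in [0,3]:
  i=0: ✓ (rhs at j=2; lhs holds on [0,1])
  i=1: ✓ (rhs at j=2; lhs holds on [1,1])
  i=2: ✓ (rhs at j=2)
  i=3: ✓ (rhs at j=4; lhs holds on [3,3])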